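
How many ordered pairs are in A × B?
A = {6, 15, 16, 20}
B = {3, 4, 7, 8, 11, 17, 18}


Set A = {6, 15, 16, 20} has 4 elements.
Set B = {3, 4, 7, 8, 11, 17, 18} has 7 elements.
|A × B| = |A| × |B| = 4 × 7 = 28

28


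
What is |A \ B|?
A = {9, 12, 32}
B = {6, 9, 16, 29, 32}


Set A = {9, 12, 32}
Set B = {6, 9, 16, 29, 32}
A \ B = {12}
|A \ B| = 1

1


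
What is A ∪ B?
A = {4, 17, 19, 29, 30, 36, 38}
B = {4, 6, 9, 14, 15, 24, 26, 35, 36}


Set A = {4, 17, 19, 29, 30, 36, 38}
Set B = {4, 6, 9, 14, 15, 24, 26, 35, 36}
A ∪ B includes all elements in either set.
Elements from A: {4, 17, 19, 29, 30, 36, 38}
Elements from B not already included: {6, 9, 14, 15, 24, 26, 35}
A ∪ B = {4, 6, 9, 14, 15, 17, 19, 24, 26, 29, 30, 35, 36, 38}

{4, 6, 9, 14, 15, 17, 19, 24, 26, 29, 30, 35, 36, 38}


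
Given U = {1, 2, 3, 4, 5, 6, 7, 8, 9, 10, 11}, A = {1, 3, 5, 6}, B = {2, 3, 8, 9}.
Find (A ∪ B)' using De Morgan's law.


U = {1, 2, 3, 4, 5, 6, 7, 8, 9, 10, 11}
A = {1, 3, 5, 6}, B = {2, 3, 8, 9}
A ∪ B = {1, 2, 3, 5, 6, 8, 9}
(A ∪ B)' = U \ (A ∪ B) = {4, 7, 10, 11}
Verification via A' ∩ B': A' = {2, 4, 7, 8, 9, 10, 11}, B' = {1, 4, 5, 6, 7, 10, 11}
A' ∩ B' = {4, 7, 10, 11} ✓

{4, 7, 10, 11}


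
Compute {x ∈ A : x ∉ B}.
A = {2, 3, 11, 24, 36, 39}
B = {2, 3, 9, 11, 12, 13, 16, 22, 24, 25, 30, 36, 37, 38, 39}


Set A = {2, 3, 11, 24, 36, 39}
Set B = {2, 3, 9, 11, 12, 13, 16, 22, 24, 25, 30, 36, 37, 38, 39}
Check each element of A against B:
2 ∈ B, 3 ∈ B, 11 ∈ B, 24 ∈ B, 36 ∈ B, 39 ∈ B
Elements of A not in B: {}

{}


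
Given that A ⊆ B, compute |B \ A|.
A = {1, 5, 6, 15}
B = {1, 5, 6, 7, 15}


Set A = {1, 5, 6, 15}, |A| = 4
Set B = {1, 5, 6, 7, 15}, |B| = 5
Since A ⊆ B: B \ A = {7}
|B| - |A| = 5 - 4 = 1

1


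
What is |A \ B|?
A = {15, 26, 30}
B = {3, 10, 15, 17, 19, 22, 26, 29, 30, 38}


Set A = {15, 26, 30}
Set B = {3, 10, 15, 17, 19, 22, 26, 29, 30, 38}
A \ B = {}
|A \ B| = 0

0


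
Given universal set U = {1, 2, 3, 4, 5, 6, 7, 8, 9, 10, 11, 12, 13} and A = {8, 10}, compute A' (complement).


Universal set U = {1, 2, 3, 4, 5, 6, 7, 8, 9, 10, 11, 12, 13}
Set A = {8, 10}
A' = U \ A = elements in U but not in A
Checking each element of U:
1 (not in A, include), 2 (not in A, include), 3 (not in A, include), 4 (not in A, include), 5 (not in A, include), 6 (not in A, include), 7 (not in A, include), 8 (in A, exclude), 9 (not in A, include), 10 (in A, exclude), 11 (not in A, include), 12 (not in A, include), 13 (not in A, include)
A' = {1, 2, 3, 4, 5, 6, 7, 9, 11, 12, 13}

{1, 2, 3, 4, 5, 6, 7, 9, 11, 12, 13}


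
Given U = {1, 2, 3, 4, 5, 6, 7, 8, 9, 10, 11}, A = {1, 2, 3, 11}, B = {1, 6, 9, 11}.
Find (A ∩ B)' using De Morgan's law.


U = {1, 2, 3, 4, 5, 6, 7, 8, 9, 10, 11}
A = {1, 2, 3, 11}, B = {1, 6, 9, 11}
A ∩ B = {1, 11}
(A ∩ B)' = U \ (A ∩ B) = {2, 3, 4, 5, 6, 7, 8, 9, 10}
Verification via A' ∪ B': A' = {4, 5, 6, 7, 8, 9, 10}, B' = {2, 3, 4, 5, 7, 8, 10}
A' ∪ B' = {2, 3, 4, 5, 6, 7, 8, 9, 10} ✓

{2, 3, 4, 5, 6, 7, 8, 9, 10}


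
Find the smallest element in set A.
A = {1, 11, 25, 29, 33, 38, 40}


Set A = {1, 11, 25, 29, 33, 38, 40}
Elements in ascending order: 1, 11, 25, 29, 33, 38, 40
The smallest element is 1.

1


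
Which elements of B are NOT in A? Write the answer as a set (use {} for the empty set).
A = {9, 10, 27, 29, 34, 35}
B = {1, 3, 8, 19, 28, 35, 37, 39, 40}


Set A = {9, 10, 27, 29, 34, 35}
Set B = {1, 3, 8, 19, 28, 35, 37, 39, 40}
Check each element of B against A:
1 ∉ A (include), 3 ∉ A (include), 8 ∉ A (include), 19 ∉ A (include), 28 ∉ A (include), 35 ∈ A, 37 ∉ A (include), 39 ∉ A (include), 40 ∉ A (include)
Elements of B not in A: {1, 3, 8, 19, 28, 37, 39, 40}

{1, 3, 8, 19, 28, 37, 39, 40}


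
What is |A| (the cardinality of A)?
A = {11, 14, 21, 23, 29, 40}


Set A = {11, 14, 21, 23, 29, 40}
Listing elements: 11, 14, 21, 23, 29, 40
Counting: 6 elements
|A| = 6

6


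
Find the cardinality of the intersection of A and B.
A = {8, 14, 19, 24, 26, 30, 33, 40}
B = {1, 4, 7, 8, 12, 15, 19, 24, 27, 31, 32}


Set A = {8, 14, 19, 24, 26, 30, 33, 40}
Set B = {1, 4, 7, 8, 12, 15, 19, 24, 27, 31, 32}
A ∩ B = {8, 19, 24}
|A ∩ B| = 3

3


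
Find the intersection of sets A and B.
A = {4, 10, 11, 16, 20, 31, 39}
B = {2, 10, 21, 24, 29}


Set A = {4, 10, 11, 16, 20, 31, 39}
Set B = {2, 10, 21, 24, 29}
A ∩ B includes only elements in both sets.
Check each element of A against B:
4 ✗, 10 ✓, 11 ✗, 16 ✗, 20 ✗, 31 ✗, 39 ✗
A ∩ B = {10}

{10}


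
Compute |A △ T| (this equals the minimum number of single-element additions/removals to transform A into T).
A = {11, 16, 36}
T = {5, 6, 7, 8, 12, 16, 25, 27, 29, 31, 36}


Set A = {11, 16, 36}
Set T = {5, 6, 7, 8, 12, 16, 25, 27, 29, 31, 36}
Elements to remove from A (in A, not in T): {11} → 1 removals
Elements to add to A (in T, not in A): {5, 6, 7, 8, 12, 25, 27, 29, 31} → 9 additions
Total edits = 1 + 9 = 10

10


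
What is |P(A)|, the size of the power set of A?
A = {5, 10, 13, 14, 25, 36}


Set A = {5, 10, 13, 14, 25, 36}
|A| = 6
The power set P(A) contains all subsets of A.
|P(A)| = 2^|A| = 2^6 = 64

64


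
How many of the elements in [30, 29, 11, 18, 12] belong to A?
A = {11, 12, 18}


Set A = {11, 12, 18}
Candidates: [30, 29, 11, 18, 12]
Check each candidate:
30 ∉ A, 29 ∉ A, 11 ∈ A, 18 ∈ A, 12 ∈ A
Count of candidates in A: 3

3


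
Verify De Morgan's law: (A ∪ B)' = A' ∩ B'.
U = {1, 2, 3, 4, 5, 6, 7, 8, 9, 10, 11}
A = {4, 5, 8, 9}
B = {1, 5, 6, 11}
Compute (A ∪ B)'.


U = {1, 2, 3, 4, 5, 6, 7, 8, 9, 10, 11}
A = {4, 5, 8, 9}, B = {1, 5, 6, 11}
A ∪ B = {1, 4, 5, 6, 8, 9, 11}
(A ∪ B)' = U \ (A ∪ B) = {2, 3, 7, 10}
Verification via A' ∩ B': A' = {1, 2, 3, 6, 7, 10, 11}, B' = {2, 3, 4, 7, 8, 9, 10}
A' ∩ B' = {2, 3, 7, 10} ✓

{2, 3, 7, 10}


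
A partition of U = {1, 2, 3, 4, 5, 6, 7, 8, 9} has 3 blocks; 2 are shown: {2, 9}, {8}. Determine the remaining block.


U = {1, 2, 3, 4, 5, 6, 7, 8, 9}
Shown blocks: {2, 9}, {8}
A partition's blocks are pairwise disjoint and cover U, so the missing block = U \ (union of shown blocks).
Union of shown blocks: {2, 8, 9}
Missing block = U \ (union) = {1, 3, 4, 5, 6, 7}

{1, 3, 4, 5, 6, 7}


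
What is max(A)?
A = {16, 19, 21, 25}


Set A = {16, 19, 21, 25}
Elements in ascending order: 16, 19, 21, 25
The largest element is 25.

25


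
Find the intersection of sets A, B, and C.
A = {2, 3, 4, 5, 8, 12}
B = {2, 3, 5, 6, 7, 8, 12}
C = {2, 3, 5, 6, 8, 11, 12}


Set A = {2, 3, 4, 5, 8, 12}
Set B = {2, 3, 5, 6, 7, 8, 12}
Set C = {2, 3, 5, 6, 8, 11, 12}
First, A ∩ B = {2, 3, 5, 8, 12}
Then, (A ∩ B) ∩ C = {2, 3, 5, 8, 12}

{2, 3, 5, 8, 12}


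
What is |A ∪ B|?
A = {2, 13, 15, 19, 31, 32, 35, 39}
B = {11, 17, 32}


Set A = {2, 13, 15, 19, 31, 32, 35, 39}, |A| = 8
Set B = {11, 17, 32}, |B| = 3
A ∩ B = {32}, |A ∩ B| = 1
|A ∪ B| = |A| + |B| - |A ∩ B| = 8 + 3 - 1 = 10

10


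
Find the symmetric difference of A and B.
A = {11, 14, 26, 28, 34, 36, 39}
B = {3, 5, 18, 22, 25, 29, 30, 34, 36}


Set A = {11, 14, 26, 28, 34, 36, 39}
Set B = {3, 5, 18, 22, 25, 29, 30, 34, 36}
A △ B = (A \ B) ∪ (B \ A)
Elements in A but not B: {11, 14, 26, 28, 39}
Elements in B but not A: {3, 5, 18, 22, 25, 29, 30}
A △ B = {3, 5, 11, 14, 18, 22, 25, 26, 28, 29, 30, 39}

{3, 5, 11, 14, 18, 22, 25, 26, 28, 29, 30, 39}


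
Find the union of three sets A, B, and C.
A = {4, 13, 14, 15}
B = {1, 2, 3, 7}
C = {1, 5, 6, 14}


Set A = {4, 13, 14, 15}
Set B = {1, 2, 3, 7}
Set C = {1, 5, 6, 14}
First, A ∪ B = {1, 2, 3, 4, 7, 13, 14, 15}
Then, (A ∪ B) ∪ C = {1, 2, 3, 4, 5, 6, 7, 13, 14, 15}

{1, 2, 3, 4, 5, 6, 7, 13, 14, 15}


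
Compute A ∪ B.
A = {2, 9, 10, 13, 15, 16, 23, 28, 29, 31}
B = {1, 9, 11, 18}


Set A = {2, 9, 10, 13, 15, 16, 23, 28, 29, 31}
Set B = {1, 9, 11, 18}
A ∪ B includes all elements in either set.
Elements from A: {2, 9, 10, 13, 15, 16, 23, 28, 29, 31}
Elements from B not already included: {1, 11, 18}
A ∪ B = {1, 2, 9, 10, 11, 13, 15, 16, 18, 23, 28, 29, 31}

{1, 2, 9, 10, 11, 13, 15, 16, 18, 23, 28, 29, 31}


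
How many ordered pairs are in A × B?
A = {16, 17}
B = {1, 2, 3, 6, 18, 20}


Set A = {16, 17} has 2 elements.
Set B = {1, 2, 3, 6, 18, 20} has 6 elements.
|A × B| = |A| × |B| = 2 × 6 = 12

12


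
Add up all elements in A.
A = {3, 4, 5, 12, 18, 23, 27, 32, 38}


Set A = {3, 4, 5, 12, 18, 23, 27, 32, 38}
Sum = 3 + 4 + 5 + 12 + 18 + 23 + 27 + 32 + 38 = 162

162


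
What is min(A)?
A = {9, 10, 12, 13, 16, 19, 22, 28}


Set A = {9, 10, 12, 13, 16, 19, 22, 28}
Elements in ascending order: 9, 10, 12, 13, 16, 19, 22, 28
The smallest element is 9.

9


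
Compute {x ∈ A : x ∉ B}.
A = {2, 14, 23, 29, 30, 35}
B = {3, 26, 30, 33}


Set A = {2, 14, 23, 29, 30, 35}
Set B = {3, 26, 30, 33}
Check each element of A against B:
2 ∉ B (include), 14 ∉ B (include), 23 ∉ B (include), 29 ∉ B (include), 30 ∈ B, 35 ∉ B (include)
Elements of A not in B: {2, 14, 23, 29, 35}

{2, 14, 23, 29, 35}


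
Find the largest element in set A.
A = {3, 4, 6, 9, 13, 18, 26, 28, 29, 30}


Set A = {3, 4, 6, 9, 13, 18, 26, 28, 29, 30}
Elements in ascending order: 3, 4, 6, 9, 13, 18, 26, 28, 29, 30
The largest element is 30.

30


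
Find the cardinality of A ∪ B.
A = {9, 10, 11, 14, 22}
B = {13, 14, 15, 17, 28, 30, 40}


Set A = {9, 10, 11, 14, 22}, |A| = 5
Set B = {13, 14, 15, 17, 28, 30, 40}, |B| = 7
A ∩ B = {14}, |A ∩ B| = 1
|A ∪ B| = |A| + |B| - |A ∩ B| = 5 + 7 - 1 = 11

11


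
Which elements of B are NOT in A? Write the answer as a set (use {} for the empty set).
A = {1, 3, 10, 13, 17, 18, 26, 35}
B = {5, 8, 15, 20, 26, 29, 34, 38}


Set A = {1, 3, 10, 13, 17, 18, 26, 35}
Set B = {5, 8, 15, 20, 26, 29, 34, 38}
Check each element of B against A:
5 ∉ A (include), 8 ∉ A (include), 15 ∉ A (include), 20 ∉ A (include), 26 ∈ A, 29 ∉ A (include), 34 ∉ A (include), 38 ∉ A (include)
Elements of B not in A: {5, 8, 15, 20, 29, 34, 38}

{5, 8, 15, 20, 29, 34, 38}


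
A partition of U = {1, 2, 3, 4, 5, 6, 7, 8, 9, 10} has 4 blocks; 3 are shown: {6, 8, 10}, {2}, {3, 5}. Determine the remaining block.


U = {1, 2, 3, 4, 5, 6, 7, 8, 9, 10}
Shown blocks: {6, 8, 10}, {2}, {3, 5}
A partition's blocks are pairwise disjoint and cover U, so the missing block = U \ (union of shown blocks).
Union of shown blocks: {2, 3, 5, 6, 8, 10}
Missing block = U \ (union) = {1, 4, 7, 9}

{1, 4, 7, 9}


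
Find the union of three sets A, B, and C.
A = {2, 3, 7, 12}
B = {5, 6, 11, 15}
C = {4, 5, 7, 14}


Set A = {2, 3, 7, 12}
Set B = {5, 6, 11, 15}
Set C = {4, 5, 7, 14}
First, A ∪ B = {2, 3, 5, 6, 7, 11, 12, 15}
Then, (A ∪ B) ∪ C = {2, 3, 4, 5, 6, 7, 11, 12, 14, 15}

{2, 3, 4, 5, 6, 7, 11, 12, 14, 15}


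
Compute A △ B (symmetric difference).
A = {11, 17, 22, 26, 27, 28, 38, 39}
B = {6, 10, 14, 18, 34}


Set A = {11, 17, 22, 26, 27, 28, 38, 39}
Set B = {6, 10, 14, 18, 34}
A △ B = (A \ B) ∪ (B \ A)
Elements in A but not B: {11, 17, 22, 26, 27, 28, 38, 39}
Elements in B but not A: {6, 10, 14, 18, 34}
A △ B = {6, 10, 11, 14, 17, 18, 22, 26, 27, 28, 34, 38, 39}

{6, 10, 11, 14, 17, 18, 22, 26, 27, 28, 34, 38, 39}


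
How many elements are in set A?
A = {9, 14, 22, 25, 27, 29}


Set A = {9, 14, 22, 25, 27, 29}
Listing elements: 9, 14, 22, 25, 27, 29
Counting: 6 elements
|A| = 6

6


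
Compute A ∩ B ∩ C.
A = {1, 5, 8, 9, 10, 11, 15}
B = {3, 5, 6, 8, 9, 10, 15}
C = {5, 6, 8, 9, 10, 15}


Set A = {1, 5, 8, 9, 10, 11, 15}
Set B = {3, 5, 6, 8, 9, 10, 15}
Set C = {5, 6, 8, 9, 10, 15}
First, A ∩ B = {5, 8, 9, 10, 15}
Then, (A ∩ B) ∩ C = {5, 8, 9, 10, 15}

{5, 8, 9, 10, 15}


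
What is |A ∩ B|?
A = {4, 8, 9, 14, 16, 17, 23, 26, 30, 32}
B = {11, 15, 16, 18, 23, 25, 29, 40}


Set A = {4, 8, 9, 14, 16, 17, 23, 26, 30, 32}
Set B = {11, 15, 16, 18, 23, 25, 29, 40}
A ∩ B = {16, 23}
|A ∩ B| = 2

2


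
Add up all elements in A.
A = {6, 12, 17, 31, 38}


Set A = {6, 12, 17, 31, 38}
Sum = 6 + 12 + 17 + 31 + 38 = 104

104


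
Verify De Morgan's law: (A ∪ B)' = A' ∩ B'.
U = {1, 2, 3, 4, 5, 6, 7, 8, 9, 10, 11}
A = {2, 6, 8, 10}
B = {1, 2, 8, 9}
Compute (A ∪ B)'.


U = {1, 2, 3, 4, 5, 6, 7, 8, 9, 10, 11}
A = {2, 6, 8, 10}, B = {1, 2, 8, 9}
A ∪ B = {1, 2, 6, 8, 9, 10}
(A ∪ B)' = U \ (A ∪ B) = {3, 4, 5, 7, 11}
Verification via A' ∩ B': A' = {1, 3, 4, 5, 7, 9, 11}, B' = {3, 4, 5, 6, 7, 10, 11}
A' ∩ B' = {3, 4, 5, 7, 11} ✓

{3, 4, 5, 7, 11}


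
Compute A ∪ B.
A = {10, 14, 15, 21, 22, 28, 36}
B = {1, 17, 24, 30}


Set A = {10, 14, 15, 21, 22, 28, 36}
Set B = {1, 17, 24, 30}
A ∪ B includes all elements in either set.
Elements from A: {10, 14, 15, 21, 22, 28, 36}
Elements from B not already included: {1, 17, 24, 30}
A ∪ B = {1, 10, 14, 15, 17, 21, 22, 24, 28, 30, 36}

{1, 10, 14, 15, 17, 21, 22, 24, 28, 30, 36}


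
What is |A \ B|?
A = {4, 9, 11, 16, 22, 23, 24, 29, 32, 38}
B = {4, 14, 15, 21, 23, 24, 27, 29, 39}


Set A = {4, 9, 11, 16, 22, 23, 24, 29, 32, 38}
Set B = {4, 14, 15, 21, 23, 24, 27, 29, 39}
A \ B = {9, 11, 16, 22, 32, 38}
|A \ B| = 6

6


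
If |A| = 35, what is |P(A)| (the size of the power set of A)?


The set has 35 elements.
The power set contains all possible subsets.
|P(A)| = 2^|A| = 2^35 = 34359738368

34359738368


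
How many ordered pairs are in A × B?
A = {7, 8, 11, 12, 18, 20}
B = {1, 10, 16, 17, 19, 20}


Set A = {7, 8, 11, 12, 18, 20} has 6 elements.
Set B = {1, 10, 16, 17, 19, 20} has 6 elements.
|A × B| = |A| × |B| = 6 × 6 = 36

36


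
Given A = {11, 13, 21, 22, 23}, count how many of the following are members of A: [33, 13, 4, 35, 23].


Set A = {11, 13, 21, 22, 23}
Candidates: [33, 13, 4, 35, 23]
Check each candidate:
33 ∉ A, 13 ∈ A, 4 ∉ A, 35 ∉ A, 23 ∈ A
Count of candidates in A: 2

2


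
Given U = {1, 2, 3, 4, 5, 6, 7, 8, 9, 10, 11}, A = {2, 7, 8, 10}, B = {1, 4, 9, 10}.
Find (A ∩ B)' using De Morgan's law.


U = {1, 2, 3, 4, 5, 6, 7, 8, 9, 10, 11}
A = {2, 7, 8, 10}, B = {1, 4, 9, 10}
A ∩ B = {10}
(A ∩ B)' = U \ (A ∩ B) = {1, 2, 3, 4, 5, 6, 7, 8, 9, 11}
Verification via A' ∪ B': A' = {1, 3, 4, 5, 6, 9, 11}, B' = {2, 3, 5, 6, 7, 8, 11}
A' ∪ B' = {1, 2, 3, 4, 5, 6, 7, 8, 9, 11} ✓

{1, 2, 3, 4, 5, 6, 7, 8, 9, 11}


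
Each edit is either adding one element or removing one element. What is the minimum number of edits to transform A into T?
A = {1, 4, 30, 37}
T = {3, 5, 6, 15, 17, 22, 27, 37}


Set A = {1, 4, 30, 37}
Set T = {3, 5, 6, 15, 17, 22, 27, 37}
Elements to remove from A (in A, not in T): {1, 4, 30} → 3 removals
Elements to add to A (in T, not in A): {3, 5, 6, 15, 17, 22, 27} → 7 additions
Total edits = 3 + 7 = 10

10


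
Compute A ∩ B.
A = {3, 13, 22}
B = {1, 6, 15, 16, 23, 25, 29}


Set A = {3, 13, 22}
Set B = {1, 6, 15, 16, 23, 25, 29}
A ∩ B includes only elements in both sets.
Check each element of A against B:
3 ✗, 13 ✗, 22 ✗
A ∩ B = {}

{}


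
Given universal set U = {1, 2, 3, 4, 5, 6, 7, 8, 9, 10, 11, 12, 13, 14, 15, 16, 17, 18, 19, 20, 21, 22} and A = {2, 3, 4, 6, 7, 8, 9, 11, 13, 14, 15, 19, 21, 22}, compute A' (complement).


Universal set U = {1, 2, 3, 4, 5, 6, 7, 8, 9, 10, 11, 12, 13, 14, 15, 16, 17, 18, 19, 20, 21, 22}
Set A = {2, 3, 4, 6, 7, 8, 9, 11, 13, 14, 15, 19, 21, 22}
A' = U \ A = elements in U but not in A
Checking each element of U:
1 (not in A, include), 2 (in A, exclude), 3 (in A, exclude), 4 (in A, exclude), 5 (not in A, include), 6 (in A, exclude), 7 (in A, exclude), 8 (in A, exclude), 9 (in A, exclude), 10 (not in A, include), 11 (in A, exclude), 12 (not in A, include), 13 (in A, exclude), 14 (in A, exclude), 15 (in A, exclude), 16 (not in A, include), 17 (not in A, include), 18 (not in A, include), 19 (in A, exclude), 20 (not in A, include), 21 (in A, exclude), 22 (in A, exclude)
A' = {1, 5, 10, 12, 16, 17, 18, 20}

{1, 5, 10, 12, 16, 17, 18, 20}


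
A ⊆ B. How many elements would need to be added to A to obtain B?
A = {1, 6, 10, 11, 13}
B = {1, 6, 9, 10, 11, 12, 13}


Set A = {1, 6, 10, 11, 13}, |A| = 5
Set B = {1, 6, 9, 10, 11, 12, 13}, |B| = 7
Since A ⊆ B: B \ A = {9, 12}
|B| - |A| = 7 - 5 = 2

2


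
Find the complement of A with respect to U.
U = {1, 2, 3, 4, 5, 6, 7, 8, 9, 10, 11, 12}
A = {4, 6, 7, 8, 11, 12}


Universal set U = {1, 2, 3, 4, 5, 6, 7, 8, 9, 10, 11, 12}
Set A = {4, 6, 7, 8, 11, 12}
A' = U \ A = elements in U but not in A
Checking each element of U:
1 (not in A, include), 2 (not in A, include), 3 (not in A, include), 4 (in A, exclude), 5 (not in A, include), 6 (in A, exclude), 7 (in A, exclude), 8 (in A, exclude), 9 (not in A, include), 10 (not in A, include), 11 (in A, exclude), 12 (in A, exclude)
A' = {1, 2, 3, 5, 9, 10}

{1, 2, 3, 5, 9, 10}


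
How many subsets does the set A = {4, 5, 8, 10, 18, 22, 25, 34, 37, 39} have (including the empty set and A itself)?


Set A = {4, 5, 8, 10, 18, 22, 25, 34, 37, 39}
|A| = 10
The power set P(A) contains all subsets of A.
|P(A)| = 2^|A| = 2^10 = 1024

1024


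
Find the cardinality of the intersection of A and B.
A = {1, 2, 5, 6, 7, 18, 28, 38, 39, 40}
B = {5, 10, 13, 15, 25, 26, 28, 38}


Set A = {1, 2, 5, 6, 7, 18, 28, 38, 39, 40}
Set B = {5, 10, 13, 15, 25, 26, 28, 38}
A ∩ B = {5, 28, 38}
|A ∩ B| = 3

3


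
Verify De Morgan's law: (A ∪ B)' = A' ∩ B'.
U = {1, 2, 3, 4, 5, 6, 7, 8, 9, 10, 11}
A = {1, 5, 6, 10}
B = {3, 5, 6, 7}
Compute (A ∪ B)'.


U = {1, 2, 3, 4, 5, 6, 7, 8, 9, 10, 11}
A = {1, 5, 6, 10}, B = {3, 5, 6, 7}
A ∪ B = {1, 3, 5, 6, 7, 10}
(A ∪ B)' = U \ (A ∪ B) = {2, 4, 8, 9, 11}
Verification via A' ∩ B': A' = {2, 3, 4, 7, 8, 9, 11}, B' = {1, 2, 4, 8, 9, 10, 11}
A' ∩ B' = {2, 4, 8, 9, 11} ✓

{2, 4, 8, 9, 11}


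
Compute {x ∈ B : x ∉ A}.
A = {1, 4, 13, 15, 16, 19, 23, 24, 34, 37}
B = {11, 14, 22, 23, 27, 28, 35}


Set A = {1, 4, 13, 15, 16, 19, 23, 24, 34, 37}
Set B = {11, 14, 22, 23, 27, 28, 35}
Check each element of B against A:
11 ∉ A (include), 14 ∉ A (include), 22 ∉ A (include), 23 ∈ A, 27 ∉ A (include), 28 ∉ A (include), 35 ∉ A (include)
Elements of B not in A: {11, 14, 22, 27, 28, 35}

{11, 14, 22, 27, 28, 35}


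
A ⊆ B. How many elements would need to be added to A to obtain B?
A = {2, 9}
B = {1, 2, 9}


Set A = {2, 9}, |A| = 2
Set B = {1, 2, 9}, |B| = 3
Since A ⊆ B: B \ A = {1}
|B| - |A| = 3 - 2 = 1

1


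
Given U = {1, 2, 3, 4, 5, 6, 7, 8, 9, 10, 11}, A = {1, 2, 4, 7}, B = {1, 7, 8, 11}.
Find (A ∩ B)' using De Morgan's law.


U = {1, 2, 3, 4, 5, 6, 7, 8, 9, 10, 11}
A = {1, 2, 4, 7}, B = {1, 7, 8, 11}
A ∩ B = {1, 7}
(A ∩ B)' = U \ (A ∩ B) = {2, 3, 4, 5, 6, 8, 9, 10, 11}
Verification via A' ∪ B': A' = {3, 5, 6, 8, 9, 10, 11}, B' = {2, 3, 4, 5, 6, 9, 10}
A' ∪ B' = {2, 3, 4, 5, 6, 8, 9, 10, 11} ✓

{2, 3, 4, 5, 6, 8, 9, 10, 11}


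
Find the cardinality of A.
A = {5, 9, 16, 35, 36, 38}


Set A = {5, 9, 16, 35, 36, 38}
Listing elements: 5, 9, 16, 35, 36, 38
Counting: 6 elements
|A| = 6

6


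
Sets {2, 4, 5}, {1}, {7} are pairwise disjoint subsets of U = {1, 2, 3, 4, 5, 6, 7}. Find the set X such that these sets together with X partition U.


U = {1, 2, 3, 4, 5, 6, 7}
Shown blocks: {2, 4, 5}, {1}, {7}
A partition's blocks are pairwise disjoint and cover U, so the missing block = U \ (union of shown blocks).
Union of shown blocks: {1, 2, 4, 5, 7}
Missing block = U \ (union) = {3, 6}

{3, 6}


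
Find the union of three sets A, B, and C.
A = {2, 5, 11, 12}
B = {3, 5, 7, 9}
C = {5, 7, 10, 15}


Set A = {2, 5, 11, 12}
Set B = {3, 5, 7, 9}
Set C = {5, 7, 10, 15}
First, A ∪ B = {2, 3, 5, 7, 9, 11, 12}
Then, (A ∪ B) ∪ C = {2, 3, 5, 7, 9, 10, 11, 12, 15}

{2, 3, 5, 7, 9, 10, 11, 12, 15}


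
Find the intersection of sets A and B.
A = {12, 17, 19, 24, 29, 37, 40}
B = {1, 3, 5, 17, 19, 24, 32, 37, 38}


Set A = {12, 17, 19, 24, 29, 37, 40}
Set B = {1, 3, 5, 17, 19, 24, 32, 37, 38}
A ∩ B includes only elements in both sets.
Check each element of A against B:
12 ✗, 17 ✓, 19 ✓, 24 ✓, 29 ✗, 37 ✓, 40 ✗
A ∩ B = {17, 19, 24, 37}

{17, 19, 24, 37}


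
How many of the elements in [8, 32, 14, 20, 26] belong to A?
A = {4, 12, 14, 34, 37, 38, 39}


Set A = {4, 12, 14, 34, 37, 38, 39}
Candidates: [8, 32, 14, 20, 26]
Check each candidate:
8 ∉ A, 32 ∉ A, 14 ∈ A, 20 ∉ A, 26 ∉ A
Count of candidates in A: 1

1


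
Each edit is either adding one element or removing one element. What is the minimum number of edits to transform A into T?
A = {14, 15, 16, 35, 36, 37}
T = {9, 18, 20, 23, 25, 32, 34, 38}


Set A = {14, 15, 16, 35, 36, 37}
Set T = {9, 18, 20, 23, 25, 32, 34, 38}
Elements to remove from A (in A, not in T): {14, 15, 16, 35, 36, 37} → 6 removals
Elements to add to A (in T, not in A): {9, 18, 20, 23, 25, 32, 34, 38} → 8 additions
Total edits = 6 + 8 = 14

14


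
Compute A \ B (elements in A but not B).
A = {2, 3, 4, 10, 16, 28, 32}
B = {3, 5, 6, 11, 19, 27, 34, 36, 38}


Set A = {2, 3, 4, 10, 16, 28, 32}
Set B = {3, 5, 6, 11, 19, 27, 34, 36, 38}
A \ B includes elements in A that are not in B.
Check each element of A:
2 (not in B, keep), 3 (in B, remove), 4 (not in B, keep), 10 (not in B, keep), 16 (not in B, keep), 28 (not in B, keep), 32 (not in B, keep)
A \ B = {2, 4, 10, 16, 28, 32}

{2, 4, 10, 16, 28, 32}


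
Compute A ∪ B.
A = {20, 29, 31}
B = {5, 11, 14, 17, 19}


Set A = {20, 29, 31}
Set B = {5, 11, 14, 17, 19}
A ∪ B includes all elements in either set.
Elements from A: {20, 29, 31}
Elements from B not already included: {5, 11, 14, 17, 19}
A ∪ B = {5, 11, 14, 17, 19, 20, 29, 31}

{5, 11, 14, 17, 19, 20, 29, 31}


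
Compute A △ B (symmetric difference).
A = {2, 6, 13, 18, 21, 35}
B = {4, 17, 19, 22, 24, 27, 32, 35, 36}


Set A = {2, 6, 13, 18, 21, 35}
Set B = {4, 17, 19, 22, 24, 27, 32, 35, 36}
A △ B = (A \ B) ∪ (B \ A)
Elements in A but not B: {2, 6, 13, 18, 21}
Elements in B but not A: {4, 17, 19, 22, 24, 27, 32, 36}
A △ B = {2, 4, 6, 13, 17, 18, 19, 21, 22, 24, 27, 32, 36}

{2, 4, 6, 13, 17, 18, 19, 21, 22, 24, 27, 32, 36}


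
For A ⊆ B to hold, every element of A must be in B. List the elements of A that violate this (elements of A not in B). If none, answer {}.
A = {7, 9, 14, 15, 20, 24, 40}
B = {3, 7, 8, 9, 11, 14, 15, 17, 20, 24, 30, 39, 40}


Set A = {7, 9, 14, 15, 20, 24, 40}
Set B = {3, 7, 8, 9, 11, 14, 15, 17, 20, 24, 30, 39, 40}
Check each element of A against B:
7 ∈ B, 9 ∈ B, 14 ∈ B, 15 ∈ B, 20 ∈ B, 24 ∈ B, 40 ∈ B
Elements of A not in B: {}

{}


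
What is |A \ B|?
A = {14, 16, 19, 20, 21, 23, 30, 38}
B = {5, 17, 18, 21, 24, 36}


Set A = {14, 16, 19, 20, 21, 23, 30, 38}
Set B = {5, 17, 18, 21, 24, 36}
A \ B = {14, 16, 19, 20, 23, 30, 38}
|A \ B| = 7

7


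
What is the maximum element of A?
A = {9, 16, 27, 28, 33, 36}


Set A = {9, 16, 27, 28, 33, 36}
Elements in ascending order: 9, 16, 27, 28, 33, 36
The largest element is 36.

36


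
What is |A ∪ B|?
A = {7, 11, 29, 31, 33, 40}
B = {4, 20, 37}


Set A = {7, 11, 29, 31, 33, 40}, |A| = 6
Set B = {4, 20, 37}, |B| = 3
A ∩ B = {}, |A ∩ B| = 0
|A ∪ B| = |A| + |B| - |A ∩ B| = 6 + 3 - 0 = 9

9


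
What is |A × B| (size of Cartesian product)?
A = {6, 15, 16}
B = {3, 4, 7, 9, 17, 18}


Set A = {6, 15, 16} has 3 elements.
Set B = {3, 4, 7, 9, 17, 18} has 6 elements.
|A × B| = |A| × |B| = 3 × 6 = 18

18


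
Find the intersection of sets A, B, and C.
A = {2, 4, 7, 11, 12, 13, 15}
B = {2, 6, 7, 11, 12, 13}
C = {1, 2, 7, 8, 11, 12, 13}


Set A = {2, 4, 7, 11, 12, 13, 15}
Set B = {2, 6, 7, 11, 12, 13}
Set C = {1, 2, 7, 8, 11, 12, 13}
First, A ∩ B = {2, 7, 11, 12, 13}
Then, (A ∩ B) ∩ C = {2, 7, 11, 12, 13}

{2, 7, 11, 12, 13}


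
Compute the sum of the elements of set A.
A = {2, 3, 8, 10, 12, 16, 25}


Set A = {2, 3, 8, 10, 12, 16, 25}
Sum = 2 + 3 + 8 + 10 + 12 + 16 + 25 = 76

76


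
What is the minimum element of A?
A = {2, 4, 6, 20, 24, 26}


Set A = {2, 4, 6, 20, 24, 26}
Elements in ascending order: 2, 4, 6, 20, 24, 26
The smallest element is 2.

2


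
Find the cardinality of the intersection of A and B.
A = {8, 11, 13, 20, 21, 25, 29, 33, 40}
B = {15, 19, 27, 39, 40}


Set A = {8, 11, 13, 20, 21, 25, 29, 33, 40}
Set B = {15, 19, 27, 39, 40}
A ∩ B = {40}
|A ∩ B| = 1

1


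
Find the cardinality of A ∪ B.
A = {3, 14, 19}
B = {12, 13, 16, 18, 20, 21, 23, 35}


Set A = {3, 14, 19}, |A| = 3
Set B = {12, 13, 16, 18, 20, 21, 23, 35}, |B| = 8
A ∩ B = {}, |A ∩ B| = 0
|A ∪ B| = |A| + |B| - |A ∩ B| = 3 + 8 - 0 = 11

11


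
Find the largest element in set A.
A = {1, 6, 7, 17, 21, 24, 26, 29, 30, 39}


Set A = {1, 6, 7, 17, 21, 24, 26, 29, 30, 39}
Elements in ascending order: 1, 6, 7, 17, 21, 24, 26, 29, 30, 39
The largest element is 39.

39


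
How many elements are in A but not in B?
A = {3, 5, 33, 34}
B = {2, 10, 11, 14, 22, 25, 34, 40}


Set A = {3, 5, 33, 34}
Set B = {2, 10, 11, 14, 22, 25, 34, 40}
A \ B = {3, 5, 33}
|A \ B| = 3

3


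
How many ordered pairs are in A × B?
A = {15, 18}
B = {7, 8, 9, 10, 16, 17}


Set A = {15, 18} has 2 elements.
Set B = {7, 8, 9, 10, 16, 17} has 6 elements.
|A × B| = |A| × |B| = 2 × 6 = 12

12


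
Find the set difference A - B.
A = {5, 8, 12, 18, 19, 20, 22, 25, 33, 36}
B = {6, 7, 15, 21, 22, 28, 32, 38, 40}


Set A = {5, 8, 12, 18, 19, 20, 22, 25, 33, 36}
Set B = {6, 7, 15, 21, 22, 28, 32, 38, 40}
A \ B includes elements in A that are not in B.
Check each element of A:
5 (not in B, keep), 8 (not in B, keep), 12 (not in B, keep), 18 (not in B, keep), 19 (not in B, keep), 20 (not in B, keep), 22 (in B, remove), 25 (not in B, keep), 33 (not in B, keep), 36 (not in B, keep)
A \ B = {5, 8, 12, 18, 19, 20, 25, 33, 36}

{5, 8, 12, 18, 19, 20, 25, 33, 36}


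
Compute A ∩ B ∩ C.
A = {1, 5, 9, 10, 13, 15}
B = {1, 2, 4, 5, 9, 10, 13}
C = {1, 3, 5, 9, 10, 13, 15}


Set A = {1, 5, 9, 10, 13, 15}
Set B = {1, 2, 4, 5, 9, 10, 13}
Set C = {1, 3, 5, 9, 10, 13, 15}
First, A ∩ B = {1, 5, 9, 10, 13}
Then, (A ∩ B) ∩ C = {1, 5, 9, 10, 13}

{1, 5, 9, 10, 13}


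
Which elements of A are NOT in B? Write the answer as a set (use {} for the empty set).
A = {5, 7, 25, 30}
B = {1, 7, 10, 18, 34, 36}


Set A = {5, 7, 25, 30}
Set B = {1, 7, 10, 18, 34, 36}
Check each element of A against B:
5 ∉ B (include), 7 ∈ B, 25 ∉ B (include), 30 ∉ B (include)
Elements of A not in B: {5, 25, 30}

{5, 25, 30}


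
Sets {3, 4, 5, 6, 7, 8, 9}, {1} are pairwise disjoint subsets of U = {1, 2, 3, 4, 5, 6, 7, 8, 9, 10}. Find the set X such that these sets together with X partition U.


U = {1, 2, 3, 4, 5, 6, 7, 8, 9, 10}
Shown blocks: {3, 4, 5, 6, 7, 8, 9}, {1}
A partition's blocks are pairwise disjoint and cover U, so the missing block = U \ (union of shown blocks).
Union of shown blocks: {1, 3, 4, 5, 6, 7, 8, 9}
Missing block = U \ (union) = {2, 10}

{2, 10}


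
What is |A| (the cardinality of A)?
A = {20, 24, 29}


Set A = {20, 24, 29}
Listing elements: 20, 24, 29
Counting: 3 elements
|A| = 3

3


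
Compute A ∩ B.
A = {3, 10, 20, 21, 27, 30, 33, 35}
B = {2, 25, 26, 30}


Set A = {3, 10, 20, 21, 27, 30, 33, 35}
Set B = {2, 25, 26, 30}
A ∩ B includes only elements in both sets.
Check each element of A against B:
3 ✗, 10 ✗, 20 ✗, 21 ✗, 27 ✗, 30 ✓, 33 ✗, 35 ✗
A ∩ B = {30}

{30}


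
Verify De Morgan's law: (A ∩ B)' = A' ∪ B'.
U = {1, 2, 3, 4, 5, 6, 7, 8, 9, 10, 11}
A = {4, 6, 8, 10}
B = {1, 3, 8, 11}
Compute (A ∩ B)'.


U = {1, 2, 3, 4, 5, 6, 7, 8, 9, 10, 11}
A = {4, 6, 8, 10}, B = {1, 3, 8, 11}
A ∩ B = {8}
(A ∩ B)' = U \ (A ∩ B) = {1, 2, 3, 4, 5, 6, 7, 9, 10, 11}
Verification via A' ∪ B': A' = {1, 2, 3, 5, 7, 9, 11}, B' = {2, 4, 5, 6, 7, 9, 10}
A' ∪ B' = {1, 2, 3, 4, 5, 6, 7, 9, 10, 11} ✓

{1, 2, 3, 4, 5, 6, 7, 9, 10, 11}


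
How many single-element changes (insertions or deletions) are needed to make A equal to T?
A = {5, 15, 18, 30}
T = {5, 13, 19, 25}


Set A = {5, 15, 18, 30}
Set T = {5, 13, 19, 25}
Elements to remove from A (in A, not in T): {15, 18, 30} → 3 removals
Elements to add to A (in T, not in A): {13, 19, 25} → 3 additions
Total edits = 3 + 3 = 6

6


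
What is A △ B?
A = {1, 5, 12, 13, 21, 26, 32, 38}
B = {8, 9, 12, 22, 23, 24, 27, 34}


Set A = {1, 5, 12, 13, 21, 26, 32, 38}
Set B = {8, 9, 12, 22, 23, 24, 27, 34}
A △ B = (A \ B) ∪ (B \ A)
Elements in A but not B: {1, 5, 13, 21, 26, 32, 38}
Elements in B but not A: {8, 9, 22, 23, 24, 27, 34}
A △ B = {1, 5, 8, 9, 13, 21, 22, 23, 24, 26, 27, 32, 34, 38}

{1, 5, 8, 9, 13, 21, 22, 23, 24, 26, 27, 32, 34, 38}


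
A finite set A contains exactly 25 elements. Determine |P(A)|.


The set has 25 elements.
The power set contains all possible subsets.
|P(A)| = 2^|A| = 2^25 = 33554432

33554432


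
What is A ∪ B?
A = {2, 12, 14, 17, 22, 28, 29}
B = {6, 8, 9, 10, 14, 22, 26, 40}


Set A = {2, 12, 14, 17, 22, 28, 29}
Set B = {6, 8, 9, 10, 14, 22, 26, 40}
A ∪ B includes all elements in either set.
Elements from A: {2, 12, 14, 17, 22, 28, 29}
Elements from B not already included: {6, 8, 9, 10, 26, 40}
A ∪ B = {2, 6, 8, 9, 10, 12, 14, 17, 22, 26, 28, 29, 40}

{2, 6, 8, 9, 10, 12, 14, 17, 22, 26, 28, 29, 40}


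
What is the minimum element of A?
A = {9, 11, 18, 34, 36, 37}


Set A = {9, 11, 18, 34, 36, 37}
Elements in ascending order: 9, 11, 18, 34, 36, 37
The smallest element is 9.

9


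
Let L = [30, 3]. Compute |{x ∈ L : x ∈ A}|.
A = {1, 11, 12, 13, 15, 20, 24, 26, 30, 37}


Set A = {1, 11, 12, 13, 15, 20, 24, 26, 30, 37}
Candidates: [30, 3]
Check each candidate:
30 ∈ A, 3 ∉ A
Count of candidates in A: 1

1


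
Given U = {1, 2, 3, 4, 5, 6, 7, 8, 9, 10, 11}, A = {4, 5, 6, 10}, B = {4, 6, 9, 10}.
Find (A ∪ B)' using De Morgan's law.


U = {1, 2, 3, 4, 5, 6, 7, 8, 9, 10, 11}
A = {4, 5, 6, 10}, B = {4, 6, 9, 10}
A ∪ B = {4, 5, 6, 9, 10}
(A ∪ B)' = U \ (A ∪ B) = {1, 2, 3, 7, 8, 11}
Verification via A' ∩ B': A' = {1, 2, 3, 7, 8, 9, 11}, B' = {1, 2, 3, 5, 7, 8, 11}
A' ∩ B' = {1, 2, 3, 7, 8, 11} ✓

{1, 2, 3, 7, 8, 11}


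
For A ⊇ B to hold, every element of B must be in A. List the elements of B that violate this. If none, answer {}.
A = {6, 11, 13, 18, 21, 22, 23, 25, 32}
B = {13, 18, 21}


Set A = {6, 11, 13, 18, 21, 22, 23, 25, 32}
Set B = {13, 18, 21}
Check each element of B against A:
13 ∈ A, 18 ∈ A, 21 ∈ A
Elements of B not in A: {}

{}


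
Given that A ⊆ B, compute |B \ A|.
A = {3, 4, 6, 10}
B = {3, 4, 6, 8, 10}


Set A = {3, 4, 6, 10}, |A| = 4
Set B = {3, 4, 6, 8, 10}, |B| = 5
Since A ⊆ B: B \ A = {8}
|B| - |A| = 5 - 4 = 1

1


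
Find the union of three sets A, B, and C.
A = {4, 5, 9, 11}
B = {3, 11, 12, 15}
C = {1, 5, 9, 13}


Set A = {4, 5, 9, 11}
Set B = {3, 11, 12, 15}
Set C = {1, 5, 9, 13}
First, A ∪ B = {3, 4, 5, 9, 11, 12, 15}
Then, (A ∪ B) ∪ C = {1, 3, 4, 5, 9, 11, 12, 13, 15}

{1, 3, 4, 5, 9, 11, 12, 13, 15}


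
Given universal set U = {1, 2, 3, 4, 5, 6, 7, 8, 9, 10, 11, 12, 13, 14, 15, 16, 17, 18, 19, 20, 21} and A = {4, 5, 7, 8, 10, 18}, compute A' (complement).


Universal set U = {1, 2, 3, 4, 5, 6, 7, 8, 9, 10, 11, 12, 13, 14, 15, 16, 17, 18, 19, 20, 21}
Set A = {4, 5, 7, 8, 10, 18}
A' = U \ A = elements in U but not in A
Checking each element of U:
1 (not in A, include), 2 (not in A, include), 3 (not in A, include), 4 (in A, exclude), 5 (in A, exclude), 6 (not in A, include), 7 (in A, exclude), 8 (in A, exclude), 9 (not in A, include), 10 (in A, exclude), 11 (not in A, include), 12 (not in A, include), 13 (not in A, include), 14 (not in A, include), 15 (not in A, include), 16 (not in A, include), 17 (not in A, include), 18 (in A, exclude), 19 (not in A, include), 20 (not in A, include), 21 (not in A, include)
A' = {1, 2, 3, 6, 9, 11, 12, 13, 14, 15, 16, 17, 19, 20, 21}

{1, 2, 3, 6, 9, 11, 12, 13, 14, 15, 16, 17, 19, 20, 21}


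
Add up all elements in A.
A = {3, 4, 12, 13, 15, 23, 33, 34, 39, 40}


Set A = {3, 4, 12, 13, 15, 23, 33, 34, 39, 40}
Sum = 3 + 4 + 12 + 13 + 15 + 23 + 33 + 34 + 39 + 40 = 216

216


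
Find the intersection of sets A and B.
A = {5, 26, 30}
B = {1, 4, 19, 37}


Set A = {5, 26, 30}
Set B = {1, 4, 19, 37}
A ∩ B includes only elements in both sets.
Check each element of A against B:
5 ✗, 26 ✗, 30 ✗
A ∩ B = {}

{}


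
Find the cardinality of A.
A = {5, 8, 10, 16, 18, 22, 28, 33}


Set A = {5, 8, 10, 16, 18, 22, 28, 33}
Listing elements: 5, 8, 10, 16, 18, 22, 28, 33
Counting: 8 elements
|A| = 8

8


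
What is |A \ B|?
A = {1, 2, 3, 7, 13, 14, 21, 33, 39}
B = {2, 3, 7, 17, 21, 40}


Set A = {1, 2, 3, 7, 13, 14, 21, 33, 39}
Set B = {2, 3, 7, 17, 21, 40}
A \ B = {1, 13, 14, 33, 39}
|A \ B| = 5

5


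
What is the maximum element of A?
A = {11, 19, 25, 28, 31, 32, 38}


Set A = {11, 19, 25, 28, 31, 32, 38}
Elements in ascending order: 11, 19, 25, 28, 31, 32, 38
The largest element is 38.

38


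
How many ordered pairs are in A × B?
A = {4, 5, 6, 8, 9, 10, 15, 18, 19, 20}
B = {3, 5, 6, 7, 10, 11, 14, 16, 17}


Set A = {4, 5, 6, 8, 9, 10, 15, 18, 19, 20} has 10 elements.
Set B = {3, 5, 6, 7, 10, 11, 14, 16, 17} has 9 elements.
|A × B| = |A| × |B| = 10 × 9 = 90

90


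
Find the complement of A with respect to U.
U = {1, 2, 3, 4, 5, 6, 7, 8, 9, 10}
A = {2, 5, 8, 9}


Universal set U = {1, 2, 3, 4, 5, 6, 7, 8, 9, 10}
Set A = {2, 5, 8, 9}
A' = U \ A = elements in U but not in A
Checking each element of U:
1 (not in A, include), 2 (in A, exclude), 3 (not in A, include), 4 (not in A, include), 5 (in A, exclude), 6 (not in A, include), 7 (not in A, include), 8 (in A, exclude), 9 (in A, exclude), 10 (not in A, include)
A' = {1, 3, 4, 6, 7, 10}

{1, 3, 4, 6, 7, 10}


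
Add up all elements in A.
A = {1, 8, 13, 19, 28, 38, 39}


Set A = {1, 8, 13, 19, 28, 38, 39}
Sum = 1 + 8 + 13 + 19 + 28 + 38 + 39 = 146

146


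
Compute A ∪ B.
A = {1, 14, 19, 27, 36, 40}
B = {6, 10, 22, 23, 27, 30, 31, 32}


Set A = {1, 14, 19, 27, 36, 40}
Set B = {6, 10, 22, 23, 27, 30, 31, 32}
A ∪ B includes all elements in either set.
Elements from A: {1, 14, 19, 27, 36, 40}
Elements from B not already included: {6, 10, 22, 23, 30, 31, 32}
A ∪ B = {1, 6, 10, 14, 19, 22, 23, 27, 30, 31, 32, 36, 40}

{1, 6, 10, 14, 19, 22, 23, 27, 30, 31, 32, 36, 40}


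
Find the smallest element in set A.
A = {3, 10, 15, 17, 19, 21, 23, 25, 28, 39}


Set A = {3, 10, 15, 17, 19, 21, 23, 25, 28, 39}
Elements in ascending order: 3, 10, 15, 17, 19, 21, 23, 25, 28, 39
The smallest element is 3.

3


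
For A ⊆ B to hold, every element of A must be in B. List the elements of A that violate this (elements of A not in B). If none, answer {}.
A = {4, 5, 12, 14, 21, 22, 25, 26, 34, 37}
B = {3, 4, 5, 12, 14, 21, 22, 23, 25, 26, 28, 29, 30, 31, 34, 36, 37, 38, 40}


Set A = {4, 5, 12, 14, 21, 22, 25, 26, 34, 37}
Set B = {3, 4, 5, 12, 14, 21, 22, 23, 25, 26, 28, 29, 30, 31, 34, 36, 37, 38, 40}
Check each element of A against B:
4 ∈ B, 5 ∈ B, 12 ∈ B, 14 ∈ B, 21 ∈ B, 22 ∈ B, 25 ∈ B, 26 ∈ B, 34 ∈ B, 37 ∈ B
Elements of A not in B: {}

{}


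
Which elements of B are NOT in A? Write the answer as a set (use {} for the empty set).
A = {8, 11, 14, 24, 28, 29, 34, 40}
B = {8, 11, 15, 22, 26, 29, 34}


Set A = {8, 11, 14, 24, 28, 29, 34, 40}
Set B = {8, 11, 15, 22, 26, 29, 34}
Check each element of B against A:
8 ∈ A, 11 ∈ A, 15 ∉ A (include), 22 ∉ A (include), 26 ∉ A (include), 29 ∈ A, 34 ∈ A
Elements of B not in A: {15, 22, 26}

{15, 22, 26}


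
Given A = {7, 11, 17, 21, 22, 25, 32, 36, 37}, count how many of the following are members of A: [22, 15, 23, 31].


Set A = {7, 11, 17, 21, 22, 25, 32, 36, 37}
Candidates: [22, 15, 23, 31]
Check each candidate:
22 ∈ A, 15 ∉ A, 23 ∉ A, 31 ∉ A
Count of candidates in A: 1

1


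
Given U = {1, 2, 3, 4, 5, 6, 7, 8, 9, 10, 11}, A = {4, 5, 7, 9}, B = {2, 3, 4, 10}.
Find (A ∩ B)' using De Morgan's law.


U = {1, 2, 3, 4, 5, 6, 7, 8, 9, 10, 11}
A = {4, 5, 7, 9}, B = {2, 3, 4, 10}
A ∩ B = {4}
(A ∩ B)' = U \ (A ∩ B) = {1, 2, 3, 5, 6, 7, 8, 9, 10, 11}
Verification via A' ∪ B': A' = {1, 2, 3, 6, 8, 10, 11}, B' = {1, 5, 6, 7, 8, 9, 11}
A' ∪ B' = {1, 2, 3, 5, 6, 7, 8, 9, 10, 11} ✓

{1, 2, 3, 5, 6, 7, 8, 9, 10, 11}


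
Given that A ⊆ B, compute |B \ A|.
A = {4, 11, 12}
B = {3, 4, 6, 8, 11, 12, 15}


Set A = {4, 11, 12}, |A| = 3
Set B = {3, 4, 6, 8, 11, 12, 15}, |B| = 7
Since A ⊆ B: B \ A = {3, 6, 8, 15}
|B| - |A| = 7 - 3 = 4

4


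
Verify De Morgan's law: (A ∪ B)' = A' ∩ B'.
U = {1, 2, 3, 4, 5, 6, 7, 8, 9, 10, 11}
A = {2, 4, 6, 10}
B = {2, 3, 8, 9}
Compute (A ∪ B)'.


U = {1, 2, 3, 4, 5, 6, 7, 8, 9, 10, 11}
A = {2, 4, 6, 10}, B = {2, 3, 8, 9}
A ∪ B = {2, 3, 4, 6, 8, 9, 10}
(A ∪ B)' = U \ (A ∪ B) = {1, 5, 7, 11}
Verification via A' ∩ B': A' = {1, 3, 5, 7, 8, 9, 11}, B' = {1, 4, 5, 6, 7, 10, 11}
A' ∩ B' = {1, 5, 7, 11} ✓

{1, 5, 7, 11}


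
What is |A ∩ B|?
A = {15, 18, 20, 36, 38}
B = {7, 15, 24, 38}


Set A = {15, 18, 20, 36, 38}
Set B = {7, 15, 24, 38}
A ∩ B = {15, 38}
|A ∩ B| = 2

2


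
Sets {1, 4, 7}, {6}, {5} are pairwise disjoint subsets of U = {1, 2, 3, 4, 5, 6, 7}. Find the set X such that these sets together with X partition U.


U = {1, 2, 3, 4, 5, 6, 7}
Shown blocks: {1, 4, 7}, {6}, {5}
A partition's blocks are pairwise disjoint and cover U, so the missing block = U \ (union of shown blocks).
Union of shown blocks: {1, 4, 5, 6, 7}
Missing block = U \ (union) = {2, 3}

{2, 3}


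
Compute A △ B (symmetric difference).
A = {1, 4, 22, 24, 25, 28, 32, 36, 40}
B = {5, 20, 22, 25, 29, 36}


Set A = {1, 4, 22, 24, 25, 28, 32, 36, 40}
Set B = {5, 20, 22, 25, 29, 36}
A △ B = (A \ B) ∪ (B \ A)
Elements in A but not B: {1, 4, 24, 28, 32, 40}
Elements in B but not A: {5, 20, 29}
A △ B = {1, 4, 5, 20, 24, 28, 29, 32, 40}

{1, 4, 5, 20, 24, 28, 29, 32, 40}


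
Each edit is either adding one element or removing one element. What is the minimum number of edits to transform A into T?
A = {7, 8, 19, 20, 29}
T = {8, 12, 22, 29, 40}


Set A = {7, 8, 19, 20, 29}
Set T = {8, 12, 22, 29, 40}
Elements to remove from A (in A, not in T): {7, 19, 20} → 3 removals
Elements to add to A (in T, not in A): {12, 22, 40} → 3 additions
Total edits = 3 + 3 = 6

6


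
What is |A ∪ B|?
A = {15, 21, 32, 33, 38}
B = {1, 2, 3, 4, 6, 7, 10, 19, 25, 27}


Set A = {15, 21, 32, 33, 38}, |A| = 5
Set B = {1, 2, 3, 4, 6, 7, 10, 19, 25, 27}, |B| = 10
A ∩ B = {}, |A ∩ B| = 0
|A ∪ B| = |A| + |B| - |A ∩ B| = 5 + 10 - 0 = 15

15


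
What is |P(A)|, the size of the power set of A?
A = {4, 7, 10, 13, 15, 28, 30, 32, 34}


Set A = {4, 7, 10, 13, 15, 28, 30, 32, 34}
|A| = 9
The power set P(A) contains all subsets of A.
|P(A)| = 2^|A| = 2^9 = 512

512


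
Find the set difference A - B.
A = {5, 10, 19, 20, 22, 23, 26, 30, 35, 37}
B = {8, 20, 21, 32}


Set A = {5, 10, 19, 20, 22, 23, 26, 30, 35, 37}
Set B = {8, 20, 21, 32}
A \ B includes elements in A that are not in B.
Check each element of A:
5 (not in B, keep), 10 (not in B, keep), 19 (not in B, keep), 20 (in B, remove), 22 (not in B, keep), 23 (not in B, keep), 26 (not in B, keep), 30 (not in B, keep), 35 (not in B, keep), 37 (not in B, keep)
A \ B = {5, 10, 19, 22, 23, 26, 30, 35, 37}

{5, 10, 19, 22, 23, 26, 30, 35, 37}


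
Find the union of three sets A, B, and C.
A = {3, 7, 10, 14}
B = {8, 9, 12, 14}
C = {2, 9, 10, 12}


Set A = {3, 7, 10, 14}
Set B = {8, 9, 12, 14}
Set C = {2, 9, 10, 12}
First, A ∪ B = {3, 7, 8, 9, 10, 12, 14}
Then, (A ∪ B) ∪ C = {2, 3, 7, 8, 9, 10, 12, 14}

{2, 3, 7, 8, 9, 10, 12, 14}


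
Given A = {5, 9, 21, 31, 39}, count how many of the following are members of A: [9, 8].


Set A = {5, 9, 21, 31, 39}
Candidates: [9, 8]
Check each candidate:
9 ∈ A, 8 ∉ A
Count of candidates in A: 1

1
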